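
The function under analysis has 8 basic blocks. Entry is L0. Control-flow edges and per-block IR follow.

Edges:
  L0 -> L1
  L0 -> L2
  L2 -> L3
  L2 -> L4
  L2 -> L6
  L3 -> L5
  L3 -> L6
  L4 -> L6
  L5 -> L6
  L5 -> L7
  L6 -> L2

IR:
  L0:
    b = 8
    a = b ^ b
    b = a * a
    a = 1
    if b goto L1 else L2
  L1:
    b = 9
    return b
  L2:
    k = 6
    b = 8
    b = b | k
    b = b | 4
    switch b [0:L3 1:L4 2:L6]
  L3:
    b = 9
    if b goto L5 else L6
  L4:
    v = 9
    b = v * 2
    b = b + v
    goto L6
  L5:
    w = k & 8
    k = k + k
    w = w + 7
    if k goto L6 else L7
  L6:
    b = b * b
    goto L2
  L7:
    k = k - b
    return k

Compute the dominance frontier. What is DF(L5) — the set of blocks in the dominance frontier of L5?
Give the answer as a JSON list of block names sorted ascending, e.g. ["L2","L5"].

idom tree: L1←L0 L2←L0 L3←L2 L4←L2 L5←L3 L6←L2 L7←L5
Dom at joins:
  L2: preds {L0,L6}: {L0} ∩ {L0,L2,L6} = {L0}; idom=L0
  L6: preds {L2,L3,L4,L5}: {L0,L2} ∩ {L0,L2,L3} ∩ {L0,L2,L4} ∩ {L0,L2,L3,L5} = {L0,L2}; idom=L2

DF walk-up:
  join L2 pred L0: · stop@L0
  join L2 pred L6: L6→L2 stop@L0
  join L6 pred L2: · stop@L2
  join L6 pred L3: L3 stop@L2
  join L6 pred L4: L4 stop@L2
  join L6 pred L5: L5→L3 stop@L2
  L0: DF=∅
  L1: DF=∅
  L2: DF={L2}
  L3: DF={L6}
  L4: DF={L6}
  L5: DF={L6}
  L6: DF={L2}
  L7: DF=∅

DF(L5) = ["L6"]

Answer: ["L6"]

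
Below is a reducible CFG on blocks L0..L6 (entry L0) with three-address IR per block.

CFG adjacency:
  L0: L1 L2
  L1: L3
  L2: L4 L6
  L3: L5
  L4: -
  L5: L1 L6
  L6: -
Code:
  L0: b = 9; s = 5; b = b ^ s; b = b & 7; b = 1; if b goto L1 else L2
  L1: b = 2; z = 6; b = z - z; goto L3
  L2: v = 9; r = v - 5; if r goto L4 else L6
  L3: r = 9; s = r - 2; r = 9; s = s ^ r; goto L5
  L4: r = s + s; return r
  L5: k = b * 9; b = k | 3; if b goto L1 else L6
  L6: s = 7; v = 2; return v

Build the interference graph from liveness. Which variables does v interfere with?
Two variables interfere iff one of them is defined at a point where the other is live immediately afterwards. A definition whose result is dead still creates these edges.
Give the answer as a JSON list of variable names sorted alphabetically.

Answer: ["s"]

Analysis:
Per-block:
  L0: {b,s} / ∅
  L1: {b,z} / ∅
  L2: {r,v} / ∅
  L3: {r,s} / ∅
  L4: {r} / {s}
  L5: {b,k} / {b}
  L6: {s,v} / ∅

Live sets:
  L0: in=∅ out={s}
  L1: in=∅ out={b}
  L2: in={s} out={s}
  L3: in={b} out={b}
  L4: in={s} out=∅
  L5: in={b} out=∅
  L6: in=∅ out=∅

Conflict graph:
  b↔{r,s}
  k↔∅
  r↔{b,s}
  s↔{b,r,v}
  v↔{s}
  z↔∅

N(v) = ["s"]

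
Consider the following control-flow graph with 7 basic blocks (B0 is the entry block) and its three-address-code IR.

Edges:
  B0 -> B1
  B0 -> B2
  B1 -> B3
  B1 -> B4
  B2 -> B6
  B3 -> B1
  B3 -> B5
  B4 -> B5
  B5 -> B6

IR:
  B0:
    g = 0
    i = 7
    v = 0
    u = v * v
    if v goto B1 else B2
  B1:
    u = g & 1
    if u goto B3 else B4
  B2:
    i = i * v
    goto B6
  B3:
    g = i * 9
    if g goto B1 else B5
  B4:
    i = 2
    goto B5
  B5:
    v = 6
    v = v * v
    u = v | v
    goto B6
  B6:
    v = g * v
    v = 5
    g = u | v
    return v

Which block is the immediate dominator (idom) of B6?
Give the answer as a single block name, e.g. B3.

Answer: B0

Working:
idom tree: B1←B0 B2←B0 B3←B1 B4←B1 B5←B1 B6←B0
Dom at joins:
  B1: preds {B0,B3}: {B0} ∩ {B0,B1,B3} = {B0}; idom=B0
  B5: preds {B3,B4}: {B0,B1,B3} ∩ {B0,B1,B4} = {B0,B1}; idom=B1
  B6: preds {B2,B5}: {B0,B2} ∩ {B0,B1,B5} = {B0}; idom=B0

idom(B6) = B0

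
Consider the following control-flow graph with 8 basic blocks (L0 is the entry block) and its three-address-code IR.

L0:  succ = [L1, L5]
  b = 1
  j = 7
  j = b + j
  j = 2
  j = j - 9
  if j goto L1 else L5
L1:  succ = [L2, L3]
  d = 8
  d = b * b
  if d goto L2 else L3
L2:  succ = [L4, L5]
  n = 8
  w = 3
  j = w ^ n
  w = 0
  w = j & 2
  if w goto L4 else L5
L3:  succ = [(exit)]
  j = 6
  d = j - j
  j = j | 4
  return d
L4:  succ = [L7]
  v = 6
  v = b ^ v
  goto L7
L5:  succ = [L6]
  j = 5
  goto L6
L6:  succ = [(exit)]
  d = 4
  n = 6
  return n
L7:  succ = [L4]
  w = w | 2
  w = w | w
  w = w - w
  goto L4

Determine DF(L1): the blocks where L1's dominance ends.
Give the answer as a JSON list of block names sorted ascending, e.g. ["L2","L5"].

idom tree: L1←L0 L2←L1 L3←L1 L4←L2 L5←L0 L6←L5 L7←L4
Join-block Dom:
  L4: preds {L2,L7}: {L0,L1,L2} ∩ {L0,L1,L2,L4,L7} = {L0,L1,L2}; idom=L2
  L5: preds {L0,L2}: {L0} ∩ {L0,L1,L2} = {L0}; idom=L0

DF derivation:
  L4←L2: walk · to L2
  L4←L7: walk L7→L4 to L2
  L5←L0: walk · to L0
  L5←L2: walk L2→L1 to L0
  L0 → ∅
  L1 → {L5}
  L2 → {L5}
  L3 → ∅
  L4 → {L4}
  L5 → ∅
  L6 → ∅
  L7 → {L4}

DF(L1) = ["L5"]

Answer: ["L5"]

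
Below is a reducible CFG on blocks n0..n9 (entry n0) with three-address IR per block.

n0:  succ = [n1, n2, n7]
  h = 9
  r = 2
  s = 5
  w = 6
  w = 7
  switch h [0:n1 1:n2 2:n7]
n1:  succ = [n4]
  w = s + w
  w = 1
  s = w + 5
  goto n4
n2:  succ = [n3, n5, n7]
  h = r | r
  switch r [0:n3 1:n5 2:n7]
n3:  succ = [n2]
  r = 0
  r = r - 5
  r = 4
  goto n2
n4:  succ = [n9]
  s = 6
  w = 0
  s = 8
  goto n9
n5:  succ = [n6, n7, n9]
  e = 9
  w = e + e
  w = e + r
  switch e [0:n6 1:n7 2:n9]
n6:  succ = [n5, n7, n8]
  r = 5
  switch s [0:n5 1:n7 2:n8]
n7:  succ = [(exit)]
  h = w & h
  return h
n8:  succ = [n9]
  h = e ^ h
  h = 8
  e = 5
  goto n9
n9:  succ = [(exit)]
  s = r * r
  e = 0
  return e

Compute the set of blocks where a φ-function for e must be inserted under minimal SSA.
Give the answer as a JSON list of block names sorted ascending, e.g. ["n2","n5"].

idom tree: n1←n0 n2←n0 n3←n2 n4←n1 n5←n2 n6←n5 n7←n0 n8←n6 n9←n0
Dom∩ at merges:
  n2: preds {n0,n3}: {n0} ∩ {n0,n2,n3} = {n0}; idom=n0
  n5: preds {n2,n6}: {n0,n2} ∩ {n0,n2,n5,n6} = {n0,n2}; idom=n2
  n7: preds {n0,n2,n5,n6}: {n0} ∩ {n0,n2} ∩ {n0,n2,n5} ∩ {n0,n2,n5,n6} = {n0}; idom=n0
  n9: preds {n4,n5,n8}: {n0,n1,n4} ∩ {n0,n2,n5} ∩ {n0,n2,n5,n6,n8} = {n0}; idom=n0

Frontier:
  n2←n0: walk · to n0
  n2←n3: walk n3→n2 to n0
  n5←n2: walk · to n2
  n5←n6: walk n6→n5 to n2
  n7←n0: walk · to n0
  n7←n2: walk n2 to n0
  n7←n5: walk n5→n2 to n0
  n7←n6: walk n6→n5→n2 to n0
  n9←n4: walk n4→n1 to n0
  n9←n5: walk n5→n2 to n0
  n9←n8: walk n8→n6→n5→n2 to n0
  n0: DF=∅
  n1: DF={n9}
  n2: DF={n2,n7,n9}
  n3: DF={n2}
  n4: DF={n9}
  n5: DF={n5,n7,n9}
  n6: DF={n5,n7,n9}
  n7: DF=∅
  n8: DF={n9}
  n9: DF=∅

φ for e: defs {n5,n8,n9}
  DF⁺ = {n5,n7,n9}

Answer: ["n5", "n7", "n9"]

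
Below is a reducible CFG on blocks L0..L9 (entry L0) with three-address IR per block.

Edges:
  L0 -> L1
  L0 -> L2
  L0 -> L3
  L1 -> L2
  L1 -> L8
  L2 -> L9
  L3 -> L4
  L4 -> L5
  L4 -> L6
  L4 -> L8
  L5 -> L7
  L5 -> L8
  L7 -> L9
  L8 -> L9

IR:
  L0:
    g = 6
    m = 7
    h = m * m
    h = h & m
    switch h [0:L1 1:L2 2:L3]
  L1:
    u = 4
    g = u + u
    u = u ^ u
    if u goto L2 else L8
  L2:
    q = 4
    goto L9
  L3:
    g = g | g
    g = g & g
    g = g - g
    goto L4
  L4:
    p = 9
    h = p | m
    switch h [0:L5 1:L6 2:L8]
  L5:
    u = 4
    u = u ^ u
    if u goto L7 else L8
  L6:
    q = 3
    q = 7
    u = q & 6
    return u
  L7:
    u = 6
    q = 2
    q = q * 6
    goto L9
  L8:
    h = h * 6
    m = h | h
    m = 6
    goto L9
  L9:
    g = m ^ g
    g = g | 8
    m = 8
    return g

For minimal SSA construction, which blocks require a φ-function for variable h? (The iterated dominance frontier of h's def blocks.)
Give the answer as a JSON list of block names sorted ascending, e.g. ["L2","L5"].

Answer: ["L8", "L9"]

Working:
idom tree: L1←L0 L2←L0 L3←L0 L4←L3 L5←L4 L6←L4 L7←L5 L8←L0 L9←L0
Dom at joins:
  L2: preds {L0,L1}: {L0} ∩ {L0,L1} = {L0}; idom=L0
  L8: preds {L1,L4,L5}: {L0,L1} ∩ {L0,L3,L4} ∩ {L0,L3,L4,L5} = {L0}; idom=L0
  L9: preds {L2,L7,L8}: {L0,L2} ∩ {L0,L3,L4,L5,L7} ∩ {L0,L8} = {L0}; idom=L0

DF derivation:
  join L2 pred L0: · stop@L0
  join L2 pred L1: L1 stop@L0
  join L8 pred L1: L1 stop@L0
  join L8 pred L4: L4→L3 stop@L0
  join L8 pred L5: L5→L4→L3 stop@L0
  join L9 pred L2: L2 stop@L0
  join L9 pred L7: L7→L5→L4→L3 stop@L0
  join L9 pred L8: L8 stop@L0
  DF(L0)=∅
  DF(L1)={L2,L8}
  DF(L2)={L9}
  DF(L3)={L8,L9}
  DF(L4)={L8,L9}
  DF(L5)={L8,L9}
  DF(L6)=∅
  DF(L7)={L9}
  DF(L8)={L9}
  DF(L9)=∅

φ for h: defs {L0,L4,L8}
  DF⁺ = {L8,L9}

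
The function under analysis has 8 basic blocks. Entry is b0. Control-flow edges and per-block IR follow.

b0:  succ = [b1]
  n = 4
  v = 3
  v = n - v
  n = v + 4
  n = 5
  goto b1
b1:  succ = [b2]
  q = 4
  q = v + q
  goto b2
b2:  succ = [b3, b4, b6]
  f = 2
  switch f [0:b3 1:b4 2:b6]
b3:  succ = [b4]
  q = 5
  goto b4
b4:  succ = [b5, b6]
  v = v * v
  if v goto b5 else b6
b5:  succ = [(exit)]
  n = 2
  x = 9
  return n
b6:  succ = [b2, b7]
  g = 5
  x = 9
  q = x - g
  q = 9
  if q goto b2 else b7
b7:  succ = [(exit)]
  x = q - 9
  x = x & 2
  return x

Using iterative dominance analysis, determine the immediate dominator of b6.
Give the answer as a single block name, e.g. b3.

Answer: b2

Derivation:
idom tree: b1←b0 b2←b1 b3←b2 b4←b2 b5←b4 b6←b2 b7←b6
Dom∩ at merges:
  b2: preds {b1,b6}: {b0,b1} ∩ {b0,b1,b2,b6} = {b0,b1}; idom=b1
  b4: preds {b2,b3}: {b0,b1,b2} ∩ {b0,b1,b2,b3} = {b0,b1,b2}; idom=b2
  b6: preds {b2,b4}: {b0,b1,b2} ∩ {b0,b1,b2,b4} = {b0,b1,b2}; idom=b2

idom(b6) = b2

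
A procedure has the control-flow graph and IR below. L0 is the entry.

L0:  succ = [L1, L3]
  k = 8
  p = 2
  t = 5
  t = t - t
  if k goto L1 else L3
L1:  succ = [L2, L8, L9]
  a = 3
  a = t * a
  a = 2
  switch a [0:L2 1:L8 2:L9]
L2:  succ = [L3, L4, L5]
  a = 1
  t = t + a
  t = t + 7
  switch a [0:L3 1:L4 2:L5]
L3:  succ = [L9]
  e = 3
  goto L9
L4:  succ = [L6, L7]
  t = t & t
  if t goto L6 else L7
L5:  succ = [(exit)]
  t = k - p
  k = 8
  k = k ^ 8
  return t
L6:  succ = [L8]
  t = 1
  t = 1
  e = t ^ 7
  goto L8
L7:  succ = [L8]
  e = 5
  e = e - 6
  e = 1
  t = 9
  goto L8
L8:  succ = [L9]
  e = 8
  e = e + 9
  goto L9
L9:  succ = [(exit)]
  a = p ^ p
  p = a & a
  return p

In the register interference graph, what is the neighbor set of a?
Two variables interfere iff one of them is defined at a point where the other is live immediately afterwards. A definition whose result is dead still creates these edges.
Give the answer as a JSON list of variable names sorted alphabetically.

def/use:
  L0: def={k,p,t} ue=∅
  L1: def={a} ue={t}
  L2: def={a,t} ue={t}
  L3: def={e} ue=∅
  L4: def={t} ue={t}
  L5: def={k,t} ue={k,p}
  L6: def={e,t} ue=∅
  L7: def={e,t} ue=∅
  L8: def={e} ue=∅
  L9: def={a,p} ue={p}

Backward fixpoint:
  L0 li=∅ lo={k,p,t}
  L1 li={k,p,t} lo={k,p,t}
  L2 li={k,p,t} lo={k,p,t}
  L3 li={p} lo={p}
  L4 li={p,t} lo={p}
  L5 li={k,p} lo=∅
  L6 li={p} lo={p}
  L7 li={p} lo={p}
  L8 li={p} lo={p}
  L9 li={p} lo=∅

Conflict graph:
  a: {k,p,t}
  e: {p}
  k: {a,p,t}
  p: {a,e,k,t}
  t: {a,k,p}

N(a) = ["k", "p", "t"]

Answer: ["k", "p", "t"]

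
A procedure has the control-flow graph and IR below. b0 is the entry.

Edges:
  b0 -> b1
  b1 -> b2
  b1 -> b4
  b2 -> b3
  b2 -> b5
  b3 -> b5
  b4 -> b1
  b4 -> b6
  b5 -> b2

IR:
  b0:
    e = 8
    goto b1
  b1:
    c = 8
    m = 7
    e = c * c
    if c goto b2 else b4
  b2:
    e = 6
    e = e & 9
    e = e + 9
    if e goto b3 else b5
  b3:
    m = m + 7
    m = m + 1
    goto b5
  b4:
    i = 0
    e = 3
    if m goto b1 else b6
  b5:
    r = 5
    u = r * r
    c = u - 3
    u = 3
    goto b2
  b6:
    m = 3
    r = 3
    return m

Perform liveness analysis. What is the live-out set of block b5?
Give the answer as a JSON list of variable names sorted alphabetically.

Answer: ["m"]

Working:
Block summaries:
  b0: {e} / ∅
  b1: {c,e,m} / ∅
  b2: {e} / ∅
  b3: {m} / {m}
  b4: {e,i} / {m}
  b5: {c,r,u} / ∅
  b6: {m,r} / ∅

Backward fixpoint:
  b0 li=∅ lo=∅
  b1 li=∅ lo={m}
  b2 li={m} lo={m}
  b3 li={m} lo={m}
  b4 li={m} lo=∅
  b5 li={m} lo={m}
  b6 li=∅ lo=∅

live-out(b5) = ["m"]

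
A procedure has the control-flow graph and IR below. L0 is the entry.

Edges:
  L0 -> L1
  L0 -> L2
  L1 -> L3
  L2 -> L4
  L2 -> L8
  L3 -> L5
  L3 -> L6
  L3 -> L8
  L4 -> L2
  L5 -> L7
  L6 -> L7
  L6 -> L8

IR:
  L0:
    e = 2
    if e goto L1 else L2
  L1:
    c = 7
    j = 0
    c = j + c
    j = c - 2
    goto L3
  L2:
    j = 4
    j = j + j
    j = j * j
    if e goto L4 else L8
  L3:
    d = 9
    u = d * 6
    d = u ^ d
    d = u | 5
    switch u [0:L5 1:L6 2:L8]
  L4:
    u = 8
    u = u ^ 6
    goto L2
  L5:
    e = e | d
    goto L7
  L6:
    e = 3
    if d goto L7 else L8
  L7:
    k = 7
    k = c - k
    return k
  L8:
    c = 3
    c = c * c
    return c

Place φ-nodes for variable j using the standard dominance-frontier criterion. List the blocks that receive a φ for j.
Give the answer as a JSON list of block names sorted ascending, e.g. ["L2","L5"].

Answer: ["L2", "L8"]

Analysis:
idom tree: L1←L0 L2←L0 L3←L1 L4←L2 L5←L3 L6←L3 L7←L3 L8←L0
Dom at joins:
  L2: preds {L0,L4}: {L0} ∩ {L0,L2,L4} = {L0}; idom=L0
  L7: preds {L5,L6}: {L0,L1,L3,L5} ∩ {L0,L1,L3,L6} = {L0,L1,L3}; idom=L3
  L8: preds {L2,L3,L6}: {L0,L2} ∩ {L0,L1,L3} ∩ {L0,L1,L3,L6} = {L0}; idom=L0

Frontier:
  join L2 pred L0: · stop@L0
  join L2 pred L4: L4→L2 stop@L0
  join L7 pred L5: L5 stop@L3
  join L7 pred L6: L6 stop@L3
  join L8 pred L2: L2 stop@L0
  join L8 pred L3: L3→L1 stop@L0
  join L8 pred L6: L6→L3→L1 stop@L0
  DF(L0)=∅
  DF(L1)={L8}
  DF(L2)={L2,L8}
  DF(L3)={L8}
  DF(L4)={L2}
  DF(L5)={L7}
  DF(L6)={L7,L8}
  DF(L7)=∅
  DF(L8)=∅

φ for j: defs {L1,L2}
  DF⁺ = {L2,L8}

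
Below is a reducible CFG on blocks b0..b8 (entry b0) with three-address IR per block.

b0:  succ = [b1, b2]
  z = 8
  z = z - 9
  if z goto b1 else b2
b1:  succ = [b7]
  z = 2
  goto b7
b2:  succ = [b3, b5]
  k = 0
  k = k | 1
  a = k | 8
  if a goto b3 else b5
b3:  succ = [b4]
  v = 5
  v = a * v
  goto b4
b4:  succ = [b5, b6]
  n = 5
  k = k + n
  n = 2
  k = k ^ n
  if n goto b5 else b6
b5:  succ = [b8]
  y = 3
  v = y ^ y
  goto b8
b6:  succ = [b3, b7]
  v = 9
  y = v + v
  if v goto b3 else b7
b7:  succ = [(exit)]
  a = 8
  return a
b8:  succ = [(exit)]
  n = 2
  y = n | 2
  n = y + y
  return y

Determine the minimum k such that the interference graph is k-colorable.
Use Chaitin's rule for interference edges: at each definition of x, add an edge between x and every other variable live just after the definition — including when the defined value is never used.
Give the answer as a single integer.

Block summaries:
  b0: def={z} ue=∅
  b1: def={z} ue=∅
  b2: def={a,k} ue=∅
  b3: def={v} ue={a}
  b4: def={k,n} ue={k}
  b5: def={v,y} ue=∅
  b6: def={v,y} ue=∅
  b7: def={a} ue=∅
  b8: def={n,y} ue=∅

Backward fixpoint:
  b0 li=∅ lo=∅
  b1 li=∅ lo=∅
  b2 li=∅ lo={a,k}
  b3 li={a,k} lo={a,k}
  b4 li={a,k} lo={a,k}
  b5 li=∅ lo=∅
  b6 li={a,k} lo={a,k}
  b7 li=∅ lo=∅
  b8 li=∅ lo=∅

Interfere edges:
  a — {k,n,v,y}
  k — {a,n,v,y}
  n — {a,k,y}
  v — {a,k,y}
  y — {a,k,n,v}
  z — ∅

Chromatic number:
  {a,k,n,y} pairwise interfere (4-clique) ⇒ χ ≥ 4
  assign a→r0 k→r1 n→r3 v→r3 y→r2 z→r0 — no edge inside a register ⇒ χ ≤ 4
  χ = 4

Answer: 4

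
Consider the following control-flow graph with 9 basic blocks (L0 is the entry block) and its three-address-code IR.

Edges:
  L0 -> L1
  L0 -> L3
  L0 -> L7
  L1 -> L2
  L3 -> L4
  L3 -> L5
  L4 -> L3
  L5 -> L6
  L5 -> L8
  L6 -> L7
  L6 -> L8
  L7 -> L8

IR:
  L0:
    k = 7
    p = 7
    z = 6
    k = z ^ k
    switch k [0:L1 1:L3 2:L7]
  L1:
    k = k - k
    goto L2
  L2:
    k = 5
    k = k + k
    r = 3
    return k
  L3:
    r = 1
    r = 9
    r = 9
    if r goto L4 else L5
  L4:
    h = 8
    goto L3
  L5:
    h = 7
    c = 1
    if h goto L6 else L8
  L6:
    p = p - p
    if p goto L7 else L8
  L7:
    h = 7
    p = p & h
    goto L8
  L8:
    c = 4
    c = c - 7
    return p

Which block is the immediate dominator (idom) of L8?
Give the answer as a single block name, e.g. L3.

Answer: L0

Working:
idom tree: L1←L0 L2←L1 L3←L0 L4←L3 L5←L3 L6←L5 L7←L0 L8←L0
Join-block Dom:
  L3: preds {L0,L4}: {L0} ∩ {L0,L3,L4} = {L0}; idom=L0
  L7: preds {L0,L6}: {L0} ∩ {L0,L3,L5,L6} = {L0}; idom=L0
  L8: preds {L5,L6,L7}: {L0,L3,L5} ∩ {L0,L3,L5,L6} ∩ {L0,L7} = {L0}; idom=L0

idom(L8) = L0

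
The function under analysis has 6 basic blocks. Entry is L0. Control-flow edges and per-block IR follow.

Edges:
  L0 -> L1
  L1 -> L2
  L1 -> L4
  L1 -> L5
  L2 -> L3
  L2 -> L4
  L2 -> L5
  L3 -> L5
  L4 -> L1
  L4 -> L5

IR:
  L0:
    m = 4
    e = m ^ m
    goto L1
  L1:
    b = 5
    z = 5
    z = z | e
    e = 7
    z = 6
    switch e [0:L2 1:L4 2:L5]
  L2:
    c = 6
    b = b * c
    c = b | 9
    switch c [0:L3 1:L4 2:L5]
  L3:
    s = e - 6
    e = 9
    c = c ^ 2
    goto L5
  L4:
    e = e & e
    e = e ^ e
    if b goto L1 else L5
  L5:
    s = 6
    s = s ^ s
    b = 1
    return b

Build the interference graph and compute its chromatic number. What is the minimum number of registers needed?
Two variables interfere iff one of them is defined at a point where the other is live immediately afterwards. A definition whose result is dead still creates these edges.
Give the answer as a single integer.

Answer: 3

Working:
def/use:
  L0 def {e,m} use ∅
  L1 def {b,e,z} use {e}
  L2 def {b,c} use {b}
  L3 def {c,e,s} use {c,e}
  L4 def {e} use {b,e}
  L5 def {b,s} use ∅

Backward fixpoint:
  live L0: ∅→{e}
  live L1: {e}→{b,e}
  live L2: {b,e}→{b,c,e}
  live L3: {c,e}→∅
  live L4: {b,e}→{e}
  live L5: ∅→∅

Conflict graph:
  b — {c,e,z}
  c — {b,e,s}
  e — {b,c,z}
  m — ∅
  s — {c}
  z — {b,e}

Chromatic number:
  {b,c,e} pairwise interfere (3-clique) ⇒ χ ≥ 3
  assign b→r0 c→r1 e→r2 m→r0 s→r0 z→r1 — no edge inside a register ⇒ χ ≤ 3
  χ = 3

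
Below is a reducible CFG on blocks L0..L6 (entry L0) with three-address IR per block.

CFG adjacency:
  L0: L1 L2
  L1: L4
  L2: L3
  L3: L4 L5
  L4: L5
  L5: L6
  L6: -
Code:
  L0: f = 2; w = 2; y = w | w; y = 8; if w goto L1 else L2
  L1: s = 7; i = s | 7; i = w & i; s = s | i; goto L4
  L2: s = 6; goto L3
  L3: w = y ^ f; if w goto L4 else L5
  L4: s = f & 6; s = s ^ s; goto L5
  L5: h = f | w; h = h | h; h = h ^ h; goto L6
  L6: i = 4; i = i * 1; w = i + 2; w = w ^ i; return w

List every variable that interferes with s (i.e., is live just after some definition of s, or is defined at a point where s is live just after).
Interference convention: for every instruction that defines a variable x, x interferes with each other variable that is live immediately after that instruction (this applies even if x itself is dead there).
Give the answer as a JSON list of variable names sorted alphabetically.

def/use:
  L0: {f,w,y} / ∅
  L1: {i,s} / {w}
  L2: {s} / ∅
  L3: {w} / {f,y}
  L4: {s} / {f}
  L5: {h} / {f,w}
  L6: {i,w} / ∅

Live sets:
  live L0: ∅→{f,w,y}
  live L1: {f,w}→{f,w}
  live L2: {f,y}→{f,y}
  live L3: {f,y}→{f,w}
  live L4: {f,w}→{f,w}
  live L5: {f,w}→∅
  live L6: ∅→∅

Interfere edges:
  f↔{i,s,w,y}
  h↔∅
  i↔{f,s,w}
  s↔{f,i,w,y}
  w↔{f,i,s,y}
  y↔{f,s,w}

N(s) = ["f", "i", "w", "y"]

Answer: ["f", "i", "w", "y"]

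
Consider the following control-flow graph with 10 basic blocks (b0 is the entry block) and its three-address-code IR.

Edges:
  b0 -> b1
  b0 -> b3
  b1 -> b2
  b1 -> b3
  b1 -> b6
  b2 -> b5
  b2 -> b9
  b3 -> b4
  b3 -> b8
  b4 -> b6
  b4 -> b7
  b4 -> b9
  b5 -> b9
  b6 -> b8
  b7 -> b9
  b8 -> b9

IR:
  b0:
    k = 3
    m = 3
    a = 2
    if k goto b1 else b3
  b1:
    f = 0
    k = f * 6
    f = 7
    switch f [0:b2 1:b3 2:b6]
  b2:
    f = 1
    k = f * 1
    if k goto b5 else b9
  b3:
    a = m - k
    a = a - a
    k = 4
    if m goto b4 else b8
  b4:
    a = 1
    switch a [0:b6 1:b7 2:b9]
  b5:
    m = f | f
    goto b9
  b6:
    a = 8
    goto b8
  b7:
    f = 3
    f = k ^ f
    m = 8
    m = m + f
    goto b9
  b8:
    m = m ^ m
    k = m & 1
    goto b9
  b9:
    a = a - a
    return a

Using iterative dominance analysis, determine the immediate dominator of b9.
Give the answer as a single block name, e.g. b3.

Answer: b0

Derivation:
idom tree: b1←b0 b2←b1 b3←b0 b4←b3 b5←b2 b6←b0 b7←b4 b8←b0 b9←b0
Dom∩ at merges:
  b3: preds {b0,b1}: {b0} ∩ {b0,b1} = {b0}; idom=b0
  b6: preds {b1,b4}: {b0,b1} ∩ {b0,b3,b4} = {b0}; idom=b0
  b8: preds {b3,b6}: {b0,b3} ∩ {b0,b6} = {b0}; idom=b0
  b9: preds {b2,b4,b5,b7,b8}: {b0,b1,b2} ∩ {b0,b3,b4} ∩ {b0,b1,b2,b5} ∩ {b0,b3,b4,b7} ∩ {b0,b8} = {b0}; idom=b0

idom(b9) = b0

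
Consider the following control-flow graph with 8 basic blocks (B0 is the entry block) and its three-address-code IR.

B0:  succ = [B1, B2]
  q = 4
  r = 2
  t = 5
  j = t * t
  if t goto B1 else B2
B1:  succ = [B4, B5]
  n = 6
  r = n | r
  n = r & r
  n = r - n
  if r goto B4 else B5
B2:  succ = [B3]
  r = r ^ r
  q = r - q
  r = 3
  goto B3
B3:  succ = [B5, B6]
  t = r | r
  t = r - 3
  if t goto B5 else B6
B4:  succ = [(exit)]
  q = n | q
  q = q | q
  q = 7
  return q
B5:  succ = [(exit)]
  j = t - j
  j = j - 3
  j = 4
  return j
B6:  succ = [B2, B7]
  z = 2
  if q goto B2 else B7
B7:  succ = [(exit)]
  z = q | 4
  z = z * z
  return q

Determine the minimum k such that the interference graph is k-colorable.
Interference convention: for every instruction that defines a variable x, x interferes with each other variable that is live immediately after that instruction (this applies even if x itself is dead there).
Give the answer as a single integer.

Block summaries:
  B0 def {j,q,r,t} use ∅
  B1 def {n,r} use {r}
  B2 def {q,r} use {q,r}
  B3 def {t} use {r}
  B4 def {q} use {n,q}
  B5 def {j} use {j,t}
  B6 def {z} use {q}
  B7 def {z} use {q}

Backward fixpoint:
  B0 li=∅ lo={j,q,r,t}
  B1 li={j,q,r,t} lo={j,n,q,t}
  B2 li={j,q,r} lo={j,q,r}
  B3 li={j,q,r} lo={j,q,r,t}
  B4 li={n,q} lo=∅
  B5 li={j,t} lo=∅
  B6 li={j,q,r} lo={j,q,r}
  B7 li={q} lo=∅

Conflict graph:
  j — {n,q,r,t,z}
  n — {j,q,r,t}
  q — {j,n,r,t,z}
  r — {j,n,q,t,z}
  t — {j,n,q,r}
  z — {j,q,r}

Colouring:
  {j,n,q,r,t} pairwise interfere (5-clique) ⇒ χ ≥ 5
  5-colouring: c0={j}  c1={q}  c2={r}  c3={n,z}  c4={t}
  χ = 5

Answer: 5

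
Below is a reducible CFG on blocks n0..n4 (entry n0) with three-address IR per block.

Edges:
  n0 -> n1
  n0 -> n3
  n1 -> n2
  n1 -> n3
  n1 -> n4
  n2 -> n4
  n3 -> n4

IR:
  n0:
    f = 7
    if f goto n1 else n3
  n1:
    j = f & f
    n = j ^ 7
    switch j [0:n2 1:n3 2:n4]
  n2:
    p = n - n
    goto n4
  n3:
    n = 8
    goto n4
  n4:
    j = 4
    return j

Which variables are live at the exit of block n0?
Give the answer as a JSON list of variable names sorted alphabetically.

Answer: ["f"]

Derivation:
def/use:
  n0: def={f} ue=∅
  n1: def={j,n} ue={f}
  n2: def={p} ue={n}
  n3: def={n} ue=∅
  n4: def={j} ue=∅

Live sets:
  live n0: ∅→{f}
  live n1: {f}→{n}
  live n2: {n}→∅
  live n3: ∅→∅
  live n4: ∅→∅

live-out(n0) = ["f"]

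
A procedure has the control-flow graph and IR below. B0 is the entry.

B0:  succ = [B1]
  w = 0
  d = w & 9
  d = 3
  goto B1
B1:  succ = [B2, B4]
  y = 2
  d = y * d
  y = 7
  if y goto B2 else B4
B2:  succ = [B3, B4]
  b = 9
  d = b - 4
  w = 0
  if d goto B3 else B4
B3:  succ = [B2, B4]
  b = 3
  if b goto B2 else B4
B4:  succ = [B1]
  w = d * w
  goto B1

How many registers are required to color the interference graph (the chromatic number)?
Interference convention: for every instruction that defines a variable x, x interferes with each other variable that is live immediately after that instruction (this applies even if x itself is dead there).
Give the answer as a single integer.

Answer: 3

Analysis:
Per-block:
  B0: {d,w} / ∅
  B1: {d,y} / {d}
  B2: {b,d,w} / ∅
  B3: {b} / ∅
  B4: {w} / {d,w}

Liveness:
  live B0: ∅→{d,w}
  live B1: {d,w}→{d,w}
  live B2: ∅→{d,w}
  live B3: {d,w}→{d,w}
  live B4: {d,w}→{d,w}

Interfere edges:
  b: {d,w}
  d: {b,w,y}
  w: {b,d,y}
  y: {d,w}

Chromatic number:
  lower bound: {b,d,w} mutually conflict ⇒ χ ≥ 3
  3-colouring: R0={d}  R1={w}  R2={b,y}
  χ = 3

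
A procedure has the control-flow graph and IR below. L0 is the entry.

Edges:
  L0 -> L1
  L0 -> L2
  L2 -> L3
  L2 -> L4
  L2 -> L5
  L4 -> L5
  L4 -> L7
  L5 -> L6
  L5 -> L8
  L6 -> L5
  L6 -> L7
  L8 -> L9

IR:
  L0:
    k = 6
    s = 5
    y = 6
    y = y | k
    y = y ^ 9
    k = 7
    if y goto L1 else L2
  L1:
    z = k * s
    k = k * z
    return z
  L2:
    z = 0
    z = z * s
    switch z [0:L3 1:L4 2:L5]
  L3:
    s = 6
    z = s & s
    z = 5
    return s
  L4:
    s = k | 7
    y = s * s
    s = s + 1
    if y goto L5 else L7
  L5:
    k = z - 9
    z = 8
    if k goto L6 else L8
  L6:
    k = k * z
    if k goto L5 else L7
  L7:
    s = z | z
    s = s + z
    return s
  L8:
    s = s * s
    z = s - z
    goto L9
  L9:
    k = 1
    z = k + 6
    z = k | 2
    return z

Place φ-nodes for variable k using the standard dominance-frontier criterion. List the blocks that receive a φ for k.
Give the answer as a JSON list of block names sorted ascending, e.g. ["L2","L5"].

idom tree: L1←L0 L2←L0 L3←L2 L4←L2 L5←L2 L6←L5 L7←L2 L8←L5 L9←L8
Dom∩ at merges:
  L5: preds {L2,L4,L6}: {L0,L2} ∩ {L0,L2,L4} ∩ {L0,L2,L5,L6} = {L0,L2}; idom=L2
  L7: preds {L4,L6}: {L0,L2,L4} ∩ {L0,L2,L5,L6} = {L0,L2}; idom=L2

DF walk-up:
  L5←L2: walk · to L2
  L5←L4: walk L4 to L2
  L5←L6: walk L6→L5 to L2
  L7←L4: walk L4 to L2
  L7←L6: walk L6→L5 to L2
  DF(L0)=∅
  DF(L1)=∅
  DF(L2)=∅
  DF(L3)=∅
  DF(L4)={L5,L7}
  DF(L5)={L5,L7}
  DF(L6)={L5,L7}
  DF(L7)=∅
  DF(L8)=∅
  DF(L9)=∅

φ for k: defs {L0,L1,L5,L6,L9}
  DF⁺ = {L5,L7}

Answer: ["L5", "L7"]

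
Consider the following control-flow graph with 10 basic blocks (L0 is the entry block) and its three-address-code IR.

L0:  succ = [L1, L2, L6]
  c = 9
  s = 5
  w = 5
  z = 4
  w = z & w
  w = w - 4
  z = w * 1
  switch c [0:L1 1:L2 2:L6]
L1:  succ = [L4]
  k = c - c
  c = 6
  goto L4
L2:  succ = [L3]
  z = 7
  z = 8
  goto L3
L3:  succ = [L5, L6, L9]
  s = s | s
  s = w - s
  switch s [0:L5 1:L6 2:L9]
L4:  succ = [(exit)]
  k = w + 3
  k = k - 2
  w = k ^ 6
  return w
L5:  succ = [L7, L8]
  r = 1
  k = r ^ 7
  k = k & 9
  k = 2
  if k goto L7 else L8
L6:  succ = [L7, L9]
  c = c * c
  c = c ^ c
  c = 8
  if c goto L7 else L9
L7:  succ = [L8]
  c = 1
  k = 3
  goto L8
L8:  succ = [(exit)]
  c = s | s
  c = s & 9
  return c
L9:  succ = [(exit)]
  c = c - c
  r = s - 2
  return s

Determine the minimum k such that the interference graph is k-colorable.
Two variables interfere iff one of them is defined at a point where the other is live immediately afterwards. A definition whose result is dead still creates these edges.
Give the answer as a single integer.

def/use:
  L0: {c,s,w,z} / ∅
  L1: {c,k} / {c}
  L2: {z} / ∅
  L3: {s} / {s,w}
  L4: {k,w} / {w}
  L5: {k,r} / ∅
  L6: {c} / {c}
  L7: {c,k} / ∅
  L8: {c} / {s}
  L9: {c,r} / {c,s}

Live sets:
  L0 li=∅ lo={c,s,w}
  L1 li={c,w} lo={w}
  L2 li={c,s,w} lo={c,s,w}
  L3 li={c,s,w} lo={c,s}
  L4 li={w} lo=∅
  L5 li={s} lo={s}
  L6 li={c,s} lo={c,s}
  L7 li={s} lo={s}
  L8 li={s} lo=∅
  L9 li={c,s} lo=∅

Conflict graph:
  c — {s,w,z}
  k — {s,w}
  r — {s}
  s — {c,k,r,w,z}
  w — {c,k,s,z}
  z — {c,s,w}

Registers:
  {c,s,w,z} pairwise interfere (4-clique) ⇒ χ ≥ 4
  4-colouring: R0={s}  R1={r,w}  R2={c,k}  R3={z}
  χ = 4

Answer: 4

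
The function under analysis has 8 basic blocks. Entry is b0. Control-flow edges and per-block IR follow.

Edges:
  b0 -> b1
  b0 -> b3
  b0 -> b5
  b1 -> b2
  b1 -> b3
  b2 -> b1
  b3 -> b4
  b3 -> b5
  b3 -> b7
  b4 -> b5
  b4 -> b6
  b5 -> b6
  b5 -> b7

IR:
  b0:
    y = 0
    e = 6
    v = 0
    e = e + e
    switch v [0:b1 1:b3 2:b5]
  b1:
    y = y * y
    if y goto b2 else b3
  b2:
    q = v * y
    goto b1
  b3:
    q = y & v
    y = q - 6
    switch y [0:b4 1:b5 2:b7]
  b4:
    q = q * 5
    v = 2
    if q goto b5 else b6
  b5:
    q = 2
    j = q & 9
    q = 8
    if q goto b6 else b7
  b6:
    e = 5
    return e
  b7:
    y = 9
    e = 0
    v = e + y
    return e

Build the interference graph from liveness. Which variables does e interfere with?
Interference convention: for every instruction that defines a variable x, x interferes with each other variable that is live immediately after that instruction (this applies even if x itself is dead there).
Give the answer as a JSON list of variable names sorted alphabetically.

def/use:
  b0: def={e,v,y} ue=∅
  b1: def={y} ue={y}
  b2: def={q} ue={v,y}
  b3: def={q,y} ue={v,y}
  b4: def={q,v} ue={q}
  b5: def={j,q} ue=∅
  b6: def={e} ue=∅
  b7: def={e,v,y} ue=∅

Liveness:
  b0 li=∅ lo={v,y}
  b1 li={v,y} lo={v,y}
  b2 li={v,y} lo={v,y}
  b3 li={v,y} lo={q}
  b4 li={q} lo=∅
  b5 li=∅ lo=∅
  b6 li=∅ lo=∅
  b7 li=∅ lo=∅

Conflict graph:
  e — {v,y}
  j — ∅
  q — {v,y}
  v — {e,q,y}
  y — {e,q,v}

N(e) = ["v", "y"]

Answer: ["v", "y"]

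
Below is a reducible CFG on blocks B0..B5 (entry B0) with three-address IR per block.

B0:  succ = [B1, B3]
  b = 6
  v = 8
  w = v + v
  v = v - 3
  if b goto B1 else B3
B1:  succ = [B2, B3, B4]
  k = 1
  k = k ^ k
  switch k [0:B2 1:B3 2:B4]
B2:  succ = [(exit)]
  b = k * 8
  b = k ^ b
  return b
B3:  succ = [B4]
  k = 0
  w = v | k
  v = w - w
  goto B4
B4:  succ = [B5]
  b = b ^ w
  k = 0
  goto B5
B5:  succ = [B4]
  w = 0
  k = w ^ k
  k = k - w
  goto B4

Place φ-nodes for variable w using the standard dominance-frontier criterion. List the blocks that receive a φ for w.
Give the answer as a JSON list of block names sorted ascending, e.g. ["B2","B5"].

idom tree: B1←B0 B2←B1 B3←B0 B4←B0 B5←B4
Join-block Dom:
  B3: preds {B0,B1}: {B0} ∩ {B0,B1} = {B0}; idom=B0
  B4: preds {B1,B3,B5}: {B0,B1} ∩ {B0,B3} ∩ {B0,B4,B5} = {B0}; idom=B0

DF walk-up:
  join B3 pred B0: · stop@B0
  join B3 pred B1: B1 stop@B0
  join B4 pred B1: B1 stop@B0
  join B4 pred B3: B3 stop@B0
  join B4 pred B5: B5→B4 stop@B0
  B0: DF=∅
  B1: DF={B3,B4}
  B2: DF=∅
  B3: DF={B4}
  B4: DF={B4}
  B5: DF={B4}

φ for w: defs {B0,B3,B5}
  DF⁺ = {B4}

Answer: ["B4"]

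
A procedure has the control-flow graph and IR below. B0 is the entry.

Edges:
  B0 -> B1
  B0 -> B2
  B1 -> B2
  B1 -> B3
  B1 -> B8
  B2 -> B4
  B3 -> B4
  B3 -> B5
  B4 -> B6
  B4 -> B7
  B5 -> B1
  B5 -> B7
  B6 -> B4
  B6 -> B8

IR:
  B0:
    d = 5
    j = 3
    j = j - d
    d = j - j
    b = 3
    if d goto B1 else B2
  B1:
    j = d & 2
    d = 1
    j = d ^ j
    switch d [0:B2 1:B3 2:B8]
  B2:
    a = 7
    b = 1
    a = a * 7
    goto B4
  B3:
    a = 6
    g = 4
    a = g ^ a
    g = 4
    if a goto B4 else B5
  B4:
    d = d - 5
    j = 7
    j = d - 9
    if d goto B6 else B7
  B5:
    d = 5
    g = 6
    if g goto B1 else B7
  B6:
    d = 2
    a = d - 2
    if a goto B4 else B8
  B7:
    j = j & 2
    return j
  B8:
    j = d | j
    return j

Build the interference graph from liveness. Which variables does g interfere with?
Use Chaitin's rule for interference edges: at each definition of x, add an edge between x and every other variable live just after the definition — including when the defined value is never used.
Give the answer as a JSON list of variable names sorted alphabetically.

Answer: ["a", "d", "j"]

Analysis:
def/use:
  B0: {b,d,j} / ∅
  B1: {d,j} / {d}
  B2: {a,b} / ∅
  B3: {a,g} / ∅
  B4: {d,j} / {d}
  B5: {d,g} / ∅
  B6: {a,d} / ∅
  B7: {j} / {j}
  B8: {j} / {d,j}

Backward fixpoint:
  live B0: ∅→{d}
  live B1: {d}→{d,j}
  live B2: {d}→{d}
  live B3: {d,j}→{d,j}
  live B4: {d}→{j}
  live B5: {j}→{d,j}
  live B6: {j}→{d,j}
  live B7: {j}→∅
  live B8: {d,j}→∅

Conflict graph:
  a↔{b,d,g,j}
  b↔{a,d}
  d↔{a,b,g,j}
  g↔{a,d,j}
  j↔{a,d,g}

N(g) = ["a", "d", "j"]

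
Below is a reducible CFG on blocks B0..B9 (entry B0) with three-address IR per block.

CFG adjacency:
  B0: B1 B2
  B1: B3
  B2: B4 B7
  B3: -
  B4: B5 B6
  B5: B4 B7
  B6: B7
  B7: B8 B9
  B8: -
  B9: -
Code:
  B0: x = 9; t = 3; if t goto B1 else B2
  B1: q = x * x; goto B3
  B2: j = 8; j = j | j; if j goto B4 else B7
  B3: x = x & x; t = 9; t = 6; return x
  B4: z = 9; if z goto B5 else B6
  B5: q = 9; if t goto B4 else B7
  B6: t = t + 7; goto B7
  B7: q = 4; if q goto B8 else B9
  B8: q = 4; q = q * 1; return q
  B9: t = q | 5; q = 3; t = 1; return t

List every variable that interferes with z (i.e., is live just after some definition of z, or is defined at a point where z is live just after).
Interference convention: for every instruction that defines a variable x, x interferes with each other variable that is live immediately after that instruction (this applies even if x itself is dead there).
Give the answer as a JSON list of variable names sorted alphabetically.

Answer: ["t"]

Derivation:
Per-block:
  B0: def={t,x} ue=∅
  B1: def={q} ue={x}
  B2: def={j} ue=∅
  B3: def={t,x} ue={x}
  B4: def={z} ue=∅
  B5: def={q} ue={t}
  B6: def={t} ue={t}
  B7: def={q} ue=∅
  B8: def={q} ue=∅
  B9: def={q,t} ue={q}

Live sets:
  B0 li=∅ lo={t,x}
  B1 li={x} lo={x}
  B2 li={t} lo={t}
  B3 li={x} lo=∅
  B4 li={t} lo={t}
  B5 li={t} lo={t}
  B6 li={t} lo=∅
  B7 li=∅ lo={q}
  B8 li=∅ lo=∅
  B9 li={q} lo=∅

Conflict graph:
  j↔{t}
  q↔{t,x}
  t↔{j,q,x,z}
  x↔{q,t}
  z↔{t}

N(z) = ["t"]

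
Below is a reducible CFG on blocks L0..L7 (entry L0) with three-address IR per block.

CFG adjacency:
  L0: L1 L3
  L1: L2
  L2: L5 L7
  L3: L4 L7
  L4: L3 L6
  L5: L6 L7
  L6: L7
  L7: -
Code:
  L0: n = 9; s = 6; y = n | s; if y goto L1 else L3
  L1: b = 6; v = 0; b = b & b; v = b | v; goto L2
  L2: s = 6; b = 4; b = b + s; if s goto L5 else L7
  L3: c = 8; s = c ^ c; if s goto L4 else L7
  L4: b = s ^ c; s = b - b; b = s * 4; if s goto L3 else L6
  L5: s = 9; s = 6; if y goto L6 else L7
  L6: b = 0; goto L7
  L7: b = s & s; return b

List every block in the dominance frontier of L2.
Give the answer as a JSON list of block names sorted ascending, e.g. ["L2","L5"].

idom tree: L1←L0 L2←L1 L3←L0 L4←L3 L5←L2 L6←L0 L7←L0
Join-block Dom:
  L3: preds {L0,L4}: {L0} ∩ {L0,L3,L4} = {L0}; idom=L0
  L6: preds {L4,L5}: {L0,L3,L4} ∩ {L0,L1,L2,L5} = {L0}; idom=L0
  L7: preds {L2,L3,L5,L6}: {L0,L1,L2} ∩ {L0,L3} ∩ {L0,L1,L2,L5} ∩ {L0,L6} = {L0}; idom=L0

Frontier:
  join L3 pred L0: · stop@L0
  join L3 pred L4: L4→L3 stop@L0
  join L6 pred L4: L4→L3 stop@L0
  join L6 pred L5: L5→L2→L1 stop@L0
  join L7 pred L2: L2→L1 stop@L0
  join L7 pred L3: L3 stop@L0
  join L7 pred L5: L5→L2→L1 stop@L0
  join L7 pred L6: L6 stop@L0
  L0: DF=∅
  L1: DF={L6,L7}
  L2: DF={L6,L7}
  L3: DF={L3,L6,L7}
  L4: DF={L3,L6}
  L5: DF={L6,L7}
  L6: DF={L7}
  L7: DF=∅

DF(L2) = ["L6", "L7"]

Answer: ["L6", "L7"]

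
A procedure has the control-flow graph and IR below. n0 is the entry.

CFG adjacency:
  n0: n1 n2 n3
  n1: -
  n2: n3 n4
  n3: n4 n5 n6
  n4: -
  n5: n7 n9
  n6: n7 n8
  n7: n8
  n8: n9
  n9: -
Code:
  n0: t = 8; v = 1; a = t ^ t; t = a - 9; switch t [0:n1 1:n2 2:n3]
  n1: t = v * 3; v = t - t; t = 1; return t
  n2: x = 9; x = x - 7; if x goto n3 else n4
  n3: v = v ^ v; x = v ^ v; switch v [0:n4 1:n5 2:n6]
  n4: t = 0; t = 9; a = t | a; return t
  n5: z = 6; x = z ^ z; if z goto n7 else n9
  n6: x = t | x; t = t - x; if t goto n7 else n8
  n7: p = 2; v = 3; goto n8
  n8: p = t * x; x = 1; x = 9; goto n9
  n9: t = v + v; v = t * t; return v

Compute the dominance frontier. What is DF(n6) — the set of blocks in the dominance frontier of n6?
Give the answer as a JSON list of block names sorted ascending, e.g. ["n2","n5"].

idom tree: n1←n0 n2←n0 n3←n0 n4←n0 n5←n3 n6←n3 n7←n3 n8←n3 n9←n3
Dom at joins:
  n3: preds {n0,n2}: {n0} ∩ {n0,n2} = {n0}; idom=n0
  n4: preds {n2,n3}: {n0,n2} ∩ {n0,n3} = {n0}; idom=n0
  n7: preds {n5,n6}: {n0,n3,n5} ∩ {n0,n3,n6} = {n0,n3}; idom=n3
  n8: preds {n6,n7}: {n0,n3,n6} ∩ {n0,n3,n7} = {n0,n3}; idom=n3
  n9: preds {n5,n8}: {n0,n3,n5} ∩ {n0,n3,n8} = {n0,n3}; idom=n3

DF walk-up:
  n3←n0: walk · to n0
  n3←n2: walk n2 to n0
  n4←n2: walk n2 to n0
  n4←n3: walk n3 to n0
  n7←n5: walk n5 to n3
  n7←n6: walk n6 to n3
  n8←n6: walk n6 to n3
  n8←n7: walk n7 to n3
  n9←n5: walk n5 to n3
  n9←n8: walk n8 to n3
  n0: DF=∅
  n1: DF=∅
  n2: DF={n3,n4}
  n3: DF={n4}
  n4: DF=∅
  n5: DF={n7,n9}
  n6: DF={n7,n8}
  n7: DF={n8}
  n8: DF={n9}
  n9: DF=∅

DF(n6) = ["n7", "n8"]

Answer: ["n7", "n8"]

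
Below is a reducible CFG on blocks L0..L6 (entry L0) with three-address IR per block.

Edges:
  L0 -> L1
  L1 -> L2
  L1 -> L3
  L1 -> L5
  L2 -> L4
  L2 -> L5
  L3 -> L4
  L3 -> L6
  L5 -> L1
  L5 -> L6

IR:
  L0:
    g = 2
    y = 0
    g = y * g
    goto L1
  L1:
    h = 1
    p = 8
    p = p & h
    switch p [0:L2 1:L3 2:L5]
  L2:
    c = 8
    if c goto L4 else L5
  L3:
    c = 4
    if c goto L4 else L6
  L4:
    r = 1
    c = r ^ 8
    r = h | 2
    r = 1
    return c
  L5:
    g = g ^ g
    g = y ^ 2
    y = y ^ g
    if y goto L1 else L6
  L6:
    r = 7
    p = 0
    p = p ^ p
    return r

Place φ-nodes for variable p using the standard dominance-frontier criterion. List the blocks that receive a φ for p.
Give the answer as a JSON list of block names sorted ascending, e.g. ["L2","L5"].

Answer: ["L1"]

Working:
idom tree: L1←L0 L2←L1 L3←L1 L4←L1 L5←L1 L6←L1
Dom∩ at merges:
  L1: preds {L0,L5}: {L0} ∩ {L0,L1,L5} = {L0}; idom=L0
  L4: preds {L2,L3}: {L0,L1,L2} ∩ {L0,L1,L3} = {L0,L1}; idom=L1
  L5: preds {L1,L2}: {L0,L1} ∩ {L0,L1,L2} = {L0,L1}; idom=L1
  L6: preds {L3,L5}: {L0,L1,L3} ∩ {L0,L1,L5} = {L0,L1}; idom=L1

DF derivation:
  L1←L0: walk · to L0
  L1←L5: walk L5→L1 to L0
  L4←L2: walk L2 to L1
  L4←L3: walk L3 to L1
  L5←L1: walk · to L1
  L5←L2: walk L2 to L1
  L6←L3: walk L3 to L1
  L6←L5: walk L5 to L1
  DF(L0)=∅
  DF(L1)={L1}
  DF(L2)={L4,L5}
  DF(L3)={L4,L6}
  DF(L4)=∅
  DF(L5)={L1,L6}
  DF(L6)=∅

φ for p: defs {L1,L6}
  DF⁺ = {L1}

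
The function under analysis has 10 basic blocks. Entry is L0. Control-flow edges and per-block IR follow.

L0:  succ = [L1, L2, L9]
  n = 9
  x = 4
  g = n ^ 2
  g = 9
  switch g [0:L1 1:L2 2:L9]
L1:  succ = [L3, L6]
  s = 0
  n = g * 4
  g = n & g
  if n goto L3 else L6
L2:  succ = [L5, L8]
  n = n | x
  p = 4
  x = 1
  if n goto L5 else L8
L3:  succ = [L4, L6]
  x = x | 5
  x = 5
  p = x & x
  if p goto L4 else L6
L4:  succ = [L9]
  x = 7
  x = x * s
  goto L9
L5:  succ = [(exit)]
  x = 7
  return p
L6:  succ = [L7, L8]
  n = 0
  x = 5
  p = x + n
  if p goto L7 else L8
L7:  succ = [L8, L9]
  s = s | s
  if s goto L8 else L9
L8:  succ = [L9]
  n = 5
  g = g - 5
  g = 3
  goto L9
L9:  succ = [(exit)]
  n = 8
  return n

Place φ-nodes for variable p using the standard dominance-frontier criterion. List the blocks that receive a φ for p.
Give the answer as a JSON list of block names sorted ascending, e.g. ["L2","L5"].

Answer: ["L6", "L8", "L9"]

Analysis:
idom tree: L1←L0 L2←L0 L3←L1 L4←L3 L5←L2 L6←L1 L7←L6 L8←L0 L9←L0
Dom at joins:
  L6: preds {L1,L3}: {L0,L1} ∩ {L0,L1,L3} = {L0,L1}; idom=L1
  L8: preds {L2,L6,L7}: {L0,L2} ∩ {L0,L1,L6} ∩ {L0,L1,L6,L7} = {L0}; idom=L0
  L9: preds {L0,L4,L7,L8}: {L0} ∩ {L0,L1,L3,L4} ∩ {L0,L1,L6,L7} ∩ {L0,L8} = {L0}; idom=L0

DF derivation:
  L6←L1: walk · to L1
  L6←L3: walk L3 to L1
  L8←L2: walk L2 to L0
  L8←L6: walk L6→L1 to L0
  L8←L7: walk L7→L6→L1 to L0
  L9←L0: walk · to L0
  L9←L4: walk L4→L3→L1 to L0
  L9←L7: walk L7→L6→L1 to L0
  L9←L8: walk L8 to L0
  L0 → ∅
  L1 → {L8,L9}
  L2 → {L8}
  L3 → {L6,L9}
  L4 → {L9}
  L5 → ∅
  L6 → {L8,L9}
  L7 → {L8,L9}
  L8 → {L9}
  L9 → ∅

φ for p: defs {L2,L3,L6}
  DF⁺ = {L6,L8,L9}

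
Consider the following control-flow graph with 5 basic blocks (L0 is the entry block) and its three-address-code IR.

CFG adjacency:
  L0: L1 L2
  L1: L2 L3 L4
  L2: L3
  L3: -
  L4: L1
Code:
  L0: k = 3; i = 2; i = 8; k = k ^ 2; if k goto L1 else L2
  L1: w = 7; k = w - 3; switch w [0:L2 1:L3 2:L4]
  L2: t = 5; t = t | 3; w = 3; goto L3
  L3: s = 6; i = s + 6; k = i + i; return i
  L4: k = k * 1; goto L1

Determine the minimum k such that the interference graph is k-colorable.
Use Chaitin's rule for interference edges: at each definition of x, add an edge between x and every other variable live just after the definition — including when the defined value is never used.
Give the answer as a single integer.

Answer: 2

Analysis:
def/use:
  L0: def={i,k} ue=∅
  L1: def={k,w} ue=∅
  L2: def={t,w} ue=∅
  L3: def={i,k,s} ue=∅
  L4: def={k} ue={k}

Backward fixpoint:
  L0 li=∅ lo=∅
  L1 li=∅ lo={k}
  L2 li=∅ lo=∅
  L3 li=∅ lo=∅
  L4 li={k} lo=∅

Interference:
  i — {k}
  k — {i,w}
  s — ∅
  t — ∅
  w — {k}

Colouring:
  {i,k} pairwise interfere (2-clique) ⇒ χ ≥ 2
  2-colouring: R0={k,s,t}  R1={i,w}
  χ = 2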